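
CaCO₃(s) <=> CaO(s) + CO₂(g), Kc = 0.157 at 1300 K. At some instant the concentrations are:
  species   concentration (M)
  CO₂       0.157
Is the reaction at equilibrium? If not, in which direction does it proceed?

at equilibrium

(CaCO₃, CaO are pure solids — omitted from Qc.)
Qc = [CO₂] = 0.157
Qc = 0.157 = Kc, so the system is already at equilibrium.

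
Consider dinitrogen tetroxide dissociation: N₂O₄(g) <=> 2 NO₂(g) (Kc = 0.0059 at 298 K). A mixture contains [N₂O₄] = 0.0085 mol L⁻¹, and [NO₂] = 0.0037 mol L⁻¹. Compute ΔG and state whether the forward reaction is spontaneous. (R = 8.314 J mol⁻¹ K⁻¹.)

ΔG = -3.22 kJ/mol; the forward reaction is spontaneous

Qc = [NO₂]² / [N₂O₄] = (0.0037)² / (0.0085) = 0.00161
ΔG = RT ln(Qc/Kc) = (8.314 J mol⁻¹ K⁻¹)(298 K) × ln(0.00161/0.0059)
   = (2.478 kJ/mol)(-1.299) = -3.22 kJ/mol
ΔG < 0, so the forward reaction is spontaneous (proceeds forward).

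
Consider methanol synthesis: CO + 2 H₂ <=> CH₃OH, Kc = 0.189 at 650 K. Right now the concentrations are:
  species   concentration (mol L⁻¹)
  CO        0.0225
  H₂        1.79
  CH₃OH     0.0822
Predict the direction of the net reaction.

toward reactants

Qc = [CH₃OH] / ([CO]·[H₂]²) = (0.0822) / ((0.0225)·(1.79)²) = 1.14
Qc = 1.14 > Kc = 0.189, so the reverse reaction proceeds.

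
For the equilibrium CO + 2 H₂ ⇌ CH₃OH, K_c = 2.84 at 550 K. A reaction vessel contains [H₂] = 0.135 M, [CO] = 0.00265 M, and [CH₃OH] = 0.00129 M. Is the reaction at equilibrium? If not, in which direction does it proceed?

to the left

Q_c = [CH₃OH] / ([CO]·[H₂]²) = (0.00129) / ((0.00265)·(0.135)²) = 26.7
Q_c = 26.7 > K_c = 2.84, so the reverse reaction proceeds.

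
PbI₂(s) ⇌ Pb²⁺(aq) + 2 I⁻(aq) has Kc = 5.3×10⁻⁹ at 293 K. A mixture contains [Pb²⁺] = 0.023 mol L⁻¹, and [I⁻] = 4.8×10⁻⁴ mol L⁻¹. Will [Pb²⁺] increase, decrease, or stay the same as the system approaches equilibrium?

(PbI₂ is a pure solid — omitted from Qc.)
Qc = [Pb²⁺]·[I⁻]² = (0.023)·(4.8×10⁻⁴)² = 5.3×10⁻⁹
Qc = 5.3×10⁻⁹ = Kc; the system is at equilibrium.

stay the same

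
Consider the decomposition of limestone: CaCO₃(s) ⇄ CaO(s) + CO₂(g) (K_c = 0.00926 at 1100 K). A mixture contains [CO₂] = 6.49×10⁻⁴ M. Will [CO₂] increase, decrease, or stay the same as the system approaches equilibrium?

increase

(CaCO₃, CaO are pure solids — omitted from Q_c.)
Q_c = [CO₂] = 6.49×10⁻⁴
Q_c = 6.49×10⁻⁴ < K_c = 0.00926: net forward reaction.
CO₂ is a product, so it increases.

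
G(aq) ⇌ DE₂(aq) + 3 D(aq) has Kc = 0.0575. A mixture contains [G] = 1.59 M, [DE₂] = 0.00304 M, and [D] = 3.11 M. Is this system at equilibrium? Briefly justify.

Qc = [DE₂]·[D]³ / [G] = (0.00304)·(3.11)³ / (1.59) = 0.0575
Qc = 0.0575 = Kc; the system is at equilibrium.

yes, at equilibrium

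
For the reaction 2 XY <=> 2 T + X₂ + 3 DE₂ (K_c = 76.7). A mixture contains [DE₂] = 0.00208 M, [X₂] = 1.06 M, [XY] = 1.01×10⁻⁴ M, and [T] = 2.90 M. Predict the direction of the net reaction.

Q_c = [T]²·[X₂]·[DE₂]³ / [XY]² = (2.90)²·(1.06)·(0.00208)³ / (1.01×10⁻⁴)² = 7.86
Q_c = 7.86 < K_c = 76.7, so the forward reaction proceeds.

in the forward direction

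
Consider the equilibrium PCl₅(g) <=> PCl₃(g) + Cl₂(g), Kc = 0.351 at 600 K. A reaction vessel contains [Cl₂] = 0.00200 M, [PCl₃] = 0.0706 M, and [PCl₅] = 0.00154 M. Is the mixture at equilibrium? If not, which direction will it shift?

no; Q < K, reaction proceeds forward

Qc = [PCl₃]·[Cl₂] / [PCl₅] = (0.0706)·(0.00200) / (0.00154) = 0.0917
Qc = 0.0917 < Kc = 0.351: net forward reaction.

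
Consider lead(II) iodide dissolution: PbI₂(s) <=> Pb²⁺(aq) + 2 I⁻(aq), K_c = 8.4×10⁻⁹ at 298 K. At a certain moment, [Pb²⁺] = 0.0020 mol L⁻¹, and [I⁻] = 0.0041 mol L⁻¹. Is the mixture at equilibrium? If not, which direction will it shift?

no; Q > K, reaction proceeds in reverse

(PbI₂ is a pure solid — omitted from Q_c.)
Q_c = [Pb²⁺]·[I⁻]² = (0.0020)·(0.0041)² = 3.4×10⁻⁸
Q_c = 3.4×10⁻⁸ > K_c = 8.4×10⁻⁹: net reverse reaction.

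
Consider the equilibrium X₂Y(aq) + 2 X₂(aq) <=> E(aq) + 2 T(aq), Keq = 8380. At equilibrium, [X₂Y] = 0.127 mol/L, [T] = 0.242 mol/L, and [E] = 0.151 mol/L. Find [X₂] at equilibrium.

At equilibrium, Keq = [E]·[T]² / ([X₂Y]·[X₂]²) = 8380.
(0.151)·(0.242)² / ((0.127)·([X₂])²) = 8380
[X₂]² = 8.31×10⁻⁶ ⇒ [X₂] = 0.00288 mol/L

[X₂] = 0.00288 mol/L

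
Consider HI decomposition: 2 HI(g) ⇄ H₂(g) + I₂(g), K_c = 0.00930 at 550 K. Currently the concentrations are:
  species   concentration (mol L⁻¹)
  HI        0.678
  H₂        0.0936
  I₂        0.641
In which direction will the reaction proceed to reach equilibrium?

Q_c = [H₂]·[I₂] / [HI]² = (0.0936)·(0.641) / (0.678)² = 0.131
Q_c = 0.131 > K_c = 0.00930, so the reverse reaction proceeds.

to the left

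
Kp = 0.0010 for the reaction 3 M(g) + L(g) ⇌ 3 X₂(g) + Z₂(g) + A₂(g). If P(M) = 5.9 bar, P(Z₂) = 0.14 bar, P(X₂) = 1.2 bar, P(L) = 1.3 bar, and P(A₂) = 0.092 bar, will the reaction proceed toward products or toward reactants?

Qp = P(X₂)³·P(Z₂)·P(A₂) / (P(M)³·P(L)) = (1.2)³·(0.14)·(0.092) / ((5.9)³·(1.3)) = 8.3×10⁻⁵
Qp = 8.3×10⁻⁵ < Kp = 0.0010, so the forward reaction proceeds.

toward products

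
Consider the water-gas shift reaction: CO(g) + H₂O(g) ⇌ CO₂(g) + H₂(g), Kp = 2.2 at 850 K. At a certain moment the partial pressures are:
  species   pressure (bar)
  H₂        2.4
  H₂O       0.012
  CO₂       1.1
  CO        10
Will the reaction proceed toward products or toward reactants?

to the left

Qp = P(CO₂)·P(H₂) / (P(CO)·P(H₂O)) = (1.1)·(2.4) / ((10)·(0.012)) = 22
Qp = 22 > Kp = 2.2, so the reverse reaction proceeds.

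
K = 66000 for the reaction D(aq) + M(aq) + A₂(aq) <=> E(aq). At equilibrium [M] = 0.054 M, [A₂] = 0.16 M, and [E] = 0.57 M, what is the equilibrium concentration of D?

At equilibrium, K = [E] / ([D]·[M]·[A₂]) = 66000.
(0.57) / (([D])·(0.054)·(0.16)) = 66000
[D] = 0.00100 = 0.0010 M

[D] = 0.0010 M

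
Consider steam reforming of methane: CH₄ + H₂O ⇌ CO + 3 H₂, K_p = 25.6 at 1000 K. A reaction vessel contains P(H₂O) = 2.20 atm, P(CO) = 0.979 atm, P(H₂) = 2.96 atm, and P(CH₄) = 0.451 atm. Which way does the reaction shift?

Q_p = P(CO)·P(H₂)³ / (P(CH₄)·P(H₂O)) = (0.979)·(2.96)³ / ((0.451)·(2.20)) = 25.6
Q_p = 25.6 = K_p, so the system is already at equilibrium.

no net change (already at equilibrium)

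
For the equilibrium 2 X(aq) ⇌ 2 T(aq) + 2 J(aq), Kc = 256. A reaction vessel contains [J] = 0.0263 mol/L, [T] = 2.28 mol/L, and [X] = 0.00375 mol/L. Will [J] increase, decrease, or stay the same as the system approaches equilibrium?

stay the same

Qc = [T]²·[J]² / [X]² = (2.28)²·(0.0263)² / (0.00375)² = 256
Qc = 256 = Kc; the system is at equilibrium.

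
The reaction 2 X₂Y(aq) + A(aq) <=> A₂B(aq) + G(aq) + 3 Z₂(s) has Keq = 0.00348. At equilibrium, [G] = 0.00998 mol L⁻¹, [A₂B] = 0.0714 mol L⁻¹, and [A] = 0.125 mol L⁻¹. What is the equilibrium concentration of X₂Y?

(Z₂ is a pure solid — omitted from Keq.)
At equilibrium, Keq = [A₂B]·[G] / ([X₂Y]²·[A]) = 0.00348.
(0.0714)·(0.00998) / (([X₂Y])²·(0.125)) = 0.00348
[X₂Y]² = 1.64 ⇒ [X₂Y] = 1.28 mol L⁻¹

[X₂Y] = 1.28 mol L⁻¹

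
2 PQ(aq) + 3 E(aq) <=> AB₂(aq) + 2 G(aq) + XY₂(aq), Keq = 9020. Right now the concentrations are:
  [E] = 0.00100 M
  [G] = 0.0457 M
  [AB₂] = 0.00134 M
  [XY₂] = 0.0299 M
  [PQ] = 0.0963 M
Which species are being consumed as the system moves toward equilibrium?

Q = [AB₂]·[G]²·[XY₂] / ([PQ]²·[E]³) = (0.00134)·(0.0457)²·(0.0299) / ((0.0963)²·(0.00100)³) = 9020
Q = 9020 = Keq; the system is at equilibrium.

none (at equilibrium)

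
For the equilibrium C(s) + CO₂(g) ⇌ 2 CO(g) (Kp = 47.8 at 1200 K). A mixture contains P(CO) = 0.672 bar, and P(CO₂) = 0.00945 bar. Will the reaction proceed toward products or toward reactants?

(C is a pure solid — omitted from Qp.)
Qp = P(CO)² / P(CO₂) = (0.672)² / (0.00945) = 47.8
Qp = 47.8 = Kp, so the system is already at equilibrium.

no net change (already at equilibrium)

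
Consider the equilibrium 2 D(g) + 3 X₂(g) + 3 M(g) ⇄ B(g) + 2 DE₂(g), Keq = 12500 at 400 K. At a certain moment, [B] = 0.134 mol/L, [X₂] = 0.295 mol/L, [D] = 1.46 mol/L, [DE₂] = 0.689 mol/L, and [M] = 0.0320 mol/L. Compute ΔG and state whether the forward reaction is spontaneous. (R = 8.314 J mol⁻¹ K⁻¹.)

Q = [B]·[DE₂]² / ([D]²·[X₂]³·[M]³) = (0.134)·(0.689)² / ((1.46)²·(0.295)³·(0.0320)³) = 35500
ΔG = RT ln(Q/Keq) = (8.314 J mol⁻¹ K⁻¹)(400 K) × ln(35500/12500)
   = (3.326 kJ/mol)(1.044) = 3.47 kJ/mol
ΔG > 0, so the forward reaction is non-spontaneous (proceeds in reverse).

ΔG = 3.47 kJ/mol; the forward reaction is non-spontaneous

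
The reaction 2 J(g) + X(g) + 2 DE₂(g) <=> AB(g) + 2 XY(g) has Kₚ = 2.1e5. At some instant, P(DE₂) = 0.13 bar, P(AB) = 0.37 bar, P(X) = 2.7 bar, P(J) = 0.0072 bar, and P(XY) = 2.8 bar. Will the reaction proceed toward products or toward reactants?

reverse (toward reactants)

Qₚ = P(AB)·P(XY)² / (P(J)²·P(X)·P(DE₂)²) = (0.37)·(2.8)² / ((0.0072)²·(2.7)·(0.13)²) = 1.2e6
Qₚ = 1.2e6 > Kₚ = 2.1e5, so the reverse reaction proceeds.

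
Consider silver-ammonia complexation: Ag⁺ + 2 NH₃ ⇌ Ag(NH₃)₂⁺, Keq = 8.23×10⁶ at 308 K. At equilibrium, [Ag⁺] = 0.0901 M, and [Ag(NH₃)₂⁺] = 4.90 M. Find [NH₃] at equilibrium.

[NH₃] = 0.00257 M

At equilibrium, Keq = [Ag(NH₃)₂⁺] / ([Ag⁺]·[NH₃]²) = 8.23×10⁶.
(4.90) / ((0.0901)·([NH₃])²) = 8.23×10⁶
[NH₃]² = 6.61×10⁻⁶ ⇒ [NH₃] = 0.00257 M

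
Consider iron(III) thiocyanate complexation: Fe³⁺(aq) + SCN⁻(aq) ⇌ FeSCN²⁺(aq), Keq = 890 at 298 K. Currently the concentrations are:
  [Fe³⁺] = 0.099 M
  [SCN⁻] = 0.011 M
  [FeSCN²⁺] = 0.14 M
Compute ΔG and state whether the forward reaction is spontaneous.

ΔG = -4.79 kJ/mol; the forward reaction is spontaneous

Q = [FeSCN²⁺] / ([Fe³⁺]·[SCN⁻]) = (0.14) / ((0.099)·(0.011)) = 129
ΔG = RT ln(Q/Keq) = (8.314 J mol⁻¹ K⁻¹)(298 K) × ln(129/890)
   = (2.478 kJ/mol)(-1.931) = -4.79 kJ/mol
ΔG < 0, so the forward reaction is spontaneous (proceeds forward).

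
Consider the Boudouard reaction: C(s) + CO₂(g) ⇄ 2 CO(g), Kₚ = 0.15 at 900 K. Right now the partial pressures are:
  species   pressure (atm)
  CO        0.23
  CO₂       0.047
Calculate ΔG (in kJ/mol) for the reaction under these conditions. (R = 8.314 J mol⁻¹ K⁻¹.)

(C is a pure solid — omitted from Qₚ.)
Qₚ = P(CO)² / P(CO₂) = (0.23)² / (0.047) = 1.13
ΔG = RT ln(Qₚ/Kₚ) = (8.314 J mol⁻¹ K⁻¹)(900 K) × ln(1.13/0.15)
   = (7.483 kJ/mol)(2.019) = 15.1 kJ/mol
ΔG > 0, so the forward reaction is non-spontaneous (proceeds in reverse).

ΔG = 15.1 kJ/mol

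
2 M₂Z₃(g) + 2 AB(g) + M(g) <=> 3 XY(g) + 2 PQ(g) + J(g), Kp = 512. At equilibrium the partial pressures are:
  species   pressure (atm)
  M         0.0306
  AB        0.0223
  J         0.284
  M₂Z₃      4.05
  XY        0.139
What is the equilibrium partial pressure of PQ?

P(PQ) = 12.9 atm

At equilibrium, Kp = P(XY)³·P(PQ)²·P(J) / (P(M₂Z₃)²·P(AB)²·P(M)) = 512.
(0.139)³·(P(PQ))²·(0.284) / ((4.05)²·(0.0223)²·(0.0306)) = 512
P(PQ)² = 168 ⇒ P(PQ) = 12.9 atm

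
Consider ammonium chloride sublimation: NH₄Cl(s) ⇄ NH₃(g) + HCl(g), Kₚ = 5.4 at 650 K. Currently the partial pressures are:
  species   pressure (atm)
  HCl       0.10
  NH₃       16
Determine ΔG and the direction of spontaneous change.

ΔG = -6.57 kJ/mol; the forward reaction is spontaneous

(NH₄Cl is a pure solid — omitted from Qₚ.)
Qₚ = P(NH₃)·P(HCl) = (16)·(0.10) = 1.60
ΔG = RT ln(Qₚ/Kₚ) = (8.314 J mol⁻¹ K⁻¹)(650 K) × ln(1.60/5.4)
   = (5.404 kJ/mol)(-1.216) = -6.57 kJ/mol
ΔG < 0, so the forward reaction is spontaneous (proceeds forward).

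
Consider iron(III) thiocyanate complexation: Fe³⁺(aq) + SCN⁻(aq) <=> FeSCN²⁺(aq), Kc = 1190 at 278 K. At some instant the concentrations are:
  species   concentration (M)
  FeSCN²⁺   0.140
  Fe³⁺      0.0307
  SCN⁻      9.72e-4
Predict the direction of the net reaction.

Qc = [FeSCN²⁺] / ([Fe³⁺]·[SCN⁻]) = (0.140) / ((0.0307)·(9.72e-4)) = 4690
Qc = 4690 > Kc = 1190, so the reverse reaction proceeds.

toward reactants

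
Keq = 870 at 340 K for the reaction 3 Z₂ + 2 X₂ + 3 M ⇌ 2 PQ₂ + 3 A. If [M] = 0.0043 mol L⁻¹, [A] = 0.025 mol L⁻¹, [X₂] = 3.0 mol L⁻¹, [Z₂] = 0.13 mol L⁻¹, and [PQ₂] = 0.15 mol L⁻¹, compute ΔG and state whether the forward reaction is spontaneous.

ΔG = -3.84 kJ/mol; the forward reaction is spontaneous

Q = [PQ₂]²·[A]³ / ([Z₂]³·[X₂]²·[M]³) = (0.15)²·(0.025)³ / ((0.13)³·(3.0)²·(0.0043)³) = 224
ΔG = RT ln(Q/Keq) = (8.314 J mol⁻¹ K⁻¹)(340 K) × ln(224/870)
   = (2.827 kJ/mol)(-1.357) = -3.84 kJ/mol
ΔG < 0, so the forward reaction is spontaneous (proceeds forward).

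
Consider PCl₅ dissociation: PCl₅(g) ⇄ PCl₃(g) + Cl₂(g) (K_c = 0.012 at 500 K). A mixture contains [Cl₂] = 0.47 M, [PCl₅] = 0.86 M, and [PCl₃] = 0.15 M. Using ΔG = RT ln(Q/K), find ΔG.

ΔG = 7.99 kJ/mol

Q_c = [PCl₃]·[Cl₂] / [PCl₅] = (0.15)·(0.47) / (0.86) = 0.0820
ΔG = RT ln(Q_c/K_c) = (8.314 J mol⁻¹ K⁻¹)(500 K) × ln(0.0820/0.012)
   = (4.157 kJ/mol)(1.922) = 7.99 kJ/mol
ΔG > 0, so the forward reaction is non-spontaneous (proceeds in reverse).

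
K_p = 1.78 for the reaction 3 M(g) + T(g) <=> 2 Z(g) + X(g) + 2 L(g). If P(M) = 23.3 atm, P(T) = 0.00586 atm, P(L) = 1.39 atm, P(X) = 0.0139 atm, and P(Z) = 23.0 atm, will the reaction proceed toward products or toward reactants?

Q_p = P(Z)²·P(X)·P(L)² / (P(M)³·P(T)) = (23.0)²·(0.0139)·(1.39)² / ((23.3)³·(0.00586)) = 0.192
Q_p = 0.192 < K_p = 1.78, so the forward reaction proceeds.

forward (toward products)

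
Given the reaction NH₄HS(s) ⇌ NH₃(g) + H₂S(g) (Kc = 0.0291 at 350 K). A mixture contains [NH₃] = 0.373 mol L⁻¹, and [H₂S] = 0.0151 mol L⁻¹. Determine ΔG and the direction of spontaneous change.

(NH₄HS is a pure solid — omitted from Qc.)
Qc = [NH₃]·[H₂S] = (0.373)·(0.0151) = 0.00563
ΔG = RT ln(Qc/Kc) = (8.314 J mol⁻¹ K⁻¹)(350 K) × ln(0.00563/0.0291)
   = (2.910 kJ/mol)(-1.643) = -4.78 kJ/mol
ΔG < 0, so the forward reaction is spontaneous (proceeds forward).

ΔG = -4.78 kJ/mol; the forward reaction is spontaneous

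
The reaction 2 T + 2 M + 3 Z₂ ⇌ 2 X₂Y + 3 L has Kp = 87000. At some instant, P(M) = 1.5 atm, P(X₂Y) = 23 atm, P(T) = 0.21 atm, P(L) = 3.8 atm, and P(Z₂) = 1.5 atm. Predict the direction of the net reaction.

at equilibrium

Qp = P(X₂Y)²·P(L)³ / (P(T)²·P(M)²·P(Z₂)³) = (23)²·(3.8)³ / ((0.21)²·(1.5)²·(1.5)³) = 87000
Qp = 87000 = Kp, so the system is already at equilibrium.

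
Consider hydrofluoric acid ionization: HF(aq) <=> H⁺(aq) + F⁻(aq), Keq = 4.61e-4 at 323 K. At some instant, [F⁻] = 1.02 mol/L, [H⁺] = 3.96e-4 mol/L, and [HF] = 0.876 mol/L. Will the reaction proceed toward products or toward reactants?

Q = [H⁺]·[F⁻] / [HF] = (3.96e-4)·(1.02) / (0.876) = 4.61e-4
Q = 4.61e-4 = Keq, so the system is already at equilibrium.

at equilibrium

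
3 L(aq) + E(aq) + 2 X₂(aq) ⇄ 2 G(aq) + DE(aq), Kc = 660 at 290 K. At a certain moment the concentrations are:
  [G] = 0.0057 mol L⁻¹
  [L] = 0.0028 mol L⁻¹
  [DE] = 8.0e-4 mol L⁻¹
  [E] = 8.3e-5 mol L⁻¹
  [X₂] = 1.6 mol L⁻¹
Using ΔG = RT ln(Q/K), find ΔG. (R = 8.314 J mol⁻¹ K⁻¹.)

Qc = [G]²·[DE] / ([L]³·[E]·[X₂]²) = (0.0057)²·(8.0e-4) / ((0.0028)³·(8.3e-5)·(1.6)²) = 5570
ΔG = RT ln(Qc/Kc) = (8.314 J mol⁻¹ K⁻¹)(290 K) × ln(5570/660)
   = (2.411 kJ/mol)(2.133) = 5.14 kJ/mol
ΔG > 0, so the forward reaction is non-spontaneous (proceeds in reverse).

ΔG = 5.14 kJ/mol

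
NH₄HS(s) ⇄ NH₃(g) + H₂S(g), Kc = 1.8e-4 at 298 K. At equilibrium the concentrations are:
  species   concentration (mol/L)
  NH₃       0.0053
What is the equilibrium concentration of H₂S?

[H₂S] = 0.034 mol/L

(NH₄HS is a pure solid — omitted from Kc.)
At equilibrium, Kc = [NH₃]·[H₂S] = 1.8e-4.
(0.0053)·([H₂S]) = 1.8e-4
[H₂S] = 0.0340 = 0.034 mol/L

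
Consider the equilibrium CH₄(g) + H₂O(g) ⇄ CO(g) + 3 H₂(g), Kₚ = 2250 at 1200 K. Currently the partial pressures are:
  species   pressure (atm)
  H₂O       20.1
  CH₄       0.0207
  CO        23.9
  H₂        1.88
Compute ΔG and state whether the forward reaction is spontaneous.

Qₚ = P(CO)·P(H₂)³ / (P(CH₄)·P(H₂O)) = (23.9)·(1.88)³ / ((0.0207)·(20.1)) = 382
ΔG = RT ln(Qₚ/Kₚ) = (8.314 J mol⁻¹ K⁻¹)(1200 K) × ln(382/2250)
   = (9.977 kJ/mol)(-1.773) = -17.7 kJ/mol
ΔG < 0, so the forward reaction is spontaneous (proceeds forward).

ΔG = -17.7 kJ/mol; the forward reaction is spontaneous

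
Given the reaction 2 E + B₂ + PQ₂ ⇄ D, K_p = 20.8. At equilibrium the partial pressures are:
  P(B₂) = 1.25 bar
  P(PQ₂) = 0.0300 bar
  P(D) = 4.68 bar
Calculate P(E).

At equilibrium, K_p = P(D) / (P(E)²·P(B₂)·P(PQ₂)) = 20.8.
(4.68) / ((P(E))²·(1.25)·(0.0300)) = 20.8
P(E)² = 6.00 ⇒ P(E) = 2.45 bar

P(E) = 2.45 bar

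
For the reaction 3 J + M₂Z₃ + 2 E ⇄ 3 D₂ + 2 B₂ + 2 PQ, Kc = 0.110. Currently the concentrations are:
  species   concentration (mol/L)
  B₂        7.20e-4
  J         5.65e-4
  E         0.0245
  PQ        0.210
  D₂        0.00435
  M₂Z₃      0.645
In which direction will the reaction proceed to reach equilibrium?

toward products

Qc = [D₂]³·[B₂]²·[PQ]² / ([J]³·[M₂Z₃]·[E]²) = (0.00435)³·(7.20e-4)²·(0.210)² / ((5.65e-4)³·(0.645)·(0.0245)²) = 0.0269
Qc = 0.0269 < Kc = 0.110, so the forward reaction proceeds.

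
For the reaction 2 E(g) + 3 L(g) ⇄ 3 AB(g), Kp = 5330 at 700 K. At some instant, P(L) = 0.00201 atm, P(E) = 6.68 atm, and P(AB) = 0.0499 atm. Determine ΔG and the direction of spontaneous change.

ΔG = -16.0 kJ/mol; the forward reaction is spontaneous

Qp = P(AB)³ / (P(E)²·P(L)³) = (0.0499)³ / ((6.68)²·(0.00201)³) = 343
ΔG = RT ln(Qp/Kp) = (8.314 J mol⁻¹ K⁻¹)(700 K) × ln(343/5330)
   = (5.820 kJ/mol)(-2.743) = -16.0 kJ/mol
ΔG < 0, so the forward reaction is spontaneous (proceeds forward).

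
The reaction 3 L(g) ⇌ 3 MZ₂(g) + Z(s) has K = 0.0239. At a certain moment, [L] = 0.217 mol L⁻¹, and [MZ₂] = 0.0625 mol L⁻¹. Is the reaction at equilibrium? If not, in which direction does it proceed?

(Z is a pure solid — omitted from Q.)
Q = [MZ₂]³ / [L]³ = (0.0625)³ / (0.217)³ = 0.0239
Q = 0.0239 = K, so the system is already at equilibrium.

no net change (already at equilibrium)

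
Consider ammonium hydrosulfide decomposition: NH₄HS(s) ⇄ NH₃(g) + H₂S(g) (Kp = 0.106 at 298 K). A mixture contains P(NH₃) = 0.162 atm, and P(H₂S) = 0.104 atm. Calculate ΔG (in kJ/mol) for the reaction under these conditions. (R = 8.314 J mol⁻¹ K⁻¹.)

(NH₄HS is a pure solid — omitted from Qp.)
Qp = P(NH₃)·P(H₂S) = (0.162)·(0.104) = 0.0168
ΔG = RT ln(Qp/Kp) = (8.314 J mol⁻¹ K⁻¹)(298 K) × ln(0.0168/0.106)
   = (2.478 kJ/mol)(-1.842) = -4.56 kJ/mol
ΔG < 0, so the forward reaction is spontaneous (proceeds forward).

ΔG = -4.56 kJ/mol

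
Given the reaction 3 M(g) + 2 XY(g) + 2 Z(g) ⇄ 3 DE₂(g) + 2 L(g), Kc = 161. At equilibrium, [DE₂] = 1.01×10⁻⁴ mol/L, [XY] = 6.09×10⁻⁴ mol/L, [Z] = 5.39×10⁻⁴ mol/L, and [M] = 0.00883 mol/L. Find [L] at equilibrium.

[L] = 0.00340 mol/L

At equilibrium, Kc = [DE₂]³·[L]² / ([M]³·[XY]²·[Z]²) = 161.
(1.01×10⁻⁴)³·([L])² / ((0.00883)³·(6.09×10⁻⁴)²·(5.39×10⁻⁴)²) = 161
[L]² = 1.16×10⁻⁵ ⇒ [L] = 0.00340 mol/L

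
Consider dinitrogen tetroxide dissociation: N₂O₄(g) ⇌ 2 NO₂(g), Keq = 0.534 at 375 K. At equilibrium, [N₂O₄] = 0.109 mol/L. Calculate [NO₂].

At equilibrium, Keq = [NO₂]² / [N₂O₄] = 0.534.
([NO₂])² / (0.109) = 0.534
[NO₂]² = 0.0582 ⇒ [NO₂] = 0.241 mol/L

[NO₂] = 0.241 mol/L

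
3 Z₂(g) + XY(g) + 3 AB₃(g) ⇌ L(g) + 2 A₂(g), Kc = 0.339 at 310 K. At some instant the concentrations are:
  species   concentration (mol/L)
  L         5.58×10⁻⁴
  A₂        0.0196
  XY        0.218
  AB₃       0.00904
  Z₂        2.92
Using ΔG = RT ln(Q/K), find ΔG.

ΔG = -4.76 kJ/mol

Qc = [L]·[A₂]² / ([Z₂]³·[XY]·[AB₃]³) = (5.58×10⁻⁴)·(0.0196)² / ((2.92)³·(0.218)·(0.00904)³) = 0.0535
ΔG = RT ln(Qc/Kc) = (8.314 J mol⁻¹ K⁻¹)(310 K) × ln(0.0535/0.339)
   = (2.577 kJ/mol)(-1.846) = -4.76 kJ/mol
ΔG < 0, so the forward reaction is spontaneous (proceeds forward).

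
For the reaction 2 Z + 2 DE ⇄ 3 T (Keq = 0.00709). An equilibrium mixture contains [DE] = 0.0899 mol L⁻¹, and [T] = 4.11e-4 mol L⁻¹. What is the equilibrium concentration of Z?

At equilibrium, Keq = [T]³ / ([Z]²·[DE]²) = 0.00709.
(4.11e-4)³ / (([Z])²·(0.0899)²) = 0.00709
[Z]² = 1.21e-6 ⇒ [Z] = 0.00110 mol L⁻¹

[Z] = 0.00110 mol L⁻¹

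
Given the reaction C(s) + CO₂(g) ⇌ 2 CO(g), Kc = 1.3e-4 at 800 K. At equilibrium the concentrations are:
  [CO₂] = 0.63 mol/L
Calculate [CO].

[CO] = 0.0090 mol/L

(C is a pure solid — omitted from Kc.)
At equilibrium, Kc = [CO]² / [CO₂] = 1.3e-4.
([CO])² / (0.63) = 1.3e-4
[CO]² = 8.19e-5 ⇒ [CO] = 0.0090 mol/L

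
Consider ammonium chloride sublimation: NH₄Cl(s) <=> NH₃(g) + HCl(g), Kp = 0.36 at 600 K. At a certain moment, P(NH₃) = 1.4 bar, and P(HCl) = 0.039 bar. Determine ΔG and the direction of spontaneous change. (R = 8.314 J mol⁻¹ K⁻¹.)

(NH₄Cl is a pure solid — omitted from Qp.)
Qp = P(NH₃)·P(HCl) = (1.4)·(0.039) = 0.0546
ΔG = RT ln(Qp/Kp) = (8.314 J mol⁻¹ K⁻¹)(600 K) × ln(0.0546/0.36)
   = (4.988 kJ/mol)(-1.886) = -9.41 kJ/mol
ΔG < 0, so the forward reaction is spontaneous (proceeds forward).

ΔG = -9.41 kJ/mol; the forward reaction is spontaneous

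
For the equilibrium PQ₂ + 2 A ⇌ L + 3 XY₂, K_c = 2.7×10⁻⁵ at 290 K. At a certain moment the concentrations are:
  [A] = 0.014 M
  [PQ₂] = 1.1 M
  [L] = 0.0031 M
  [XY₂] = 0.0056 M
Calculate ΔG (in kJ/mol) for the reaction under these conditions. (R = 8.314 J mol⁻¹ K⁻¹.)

Q_c = [L]·[XY₂]³ / ([PQ₂]·[A]²) = (0.0031)·(0.0056)³ / ((1.1)·(0.014)²) = 2.53×10⁻⁶
ΔG = RT ln(Q_c/K_c) = (8.314 J mol⁻¹ K⁻¹)(290 K) × ln(2.53×10⁻⁶/2.7×10⁻⁵)
   = (2.411 kJ/mol)(-2.368) = -5.71 kJ/mol
ΔG < 0, so the forward reaction is spontaneous (proceeds forward).

ΔG = -5.71 kJ/mol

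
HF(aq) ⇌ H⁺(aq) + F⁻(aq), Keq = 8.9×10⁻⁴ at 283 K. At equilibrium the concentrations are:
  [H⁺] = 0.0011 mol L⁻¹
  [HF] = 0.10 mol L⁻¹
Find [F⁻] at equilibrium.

[F⁻] = 0.081 mol L⁻¹

At equilibrium, Keq = [H⁺]·[F⁻] / [HF] = 8.9×10⁻⁴.
(0.0011)·([F⁻]) / (0.10) = 8.9×10⁻⁴
[F⁻] = 0.0809 = 0.081 mol L⁻¹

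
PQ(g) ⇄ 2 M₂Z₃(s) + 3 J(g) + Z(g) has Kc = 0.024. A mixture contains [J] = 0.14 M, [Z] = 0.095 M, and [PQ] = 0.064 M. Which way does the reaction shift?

(M₂Z₃ is a pure solid — omitted from Qc.)
Qc = [J]³·[Z] / [PQ] = (0.14)³·(0.095) / (0.064) = 0.0041
Qc = 0.0041 < Kc = 0.024, so the forward reaction proceeds.

to the right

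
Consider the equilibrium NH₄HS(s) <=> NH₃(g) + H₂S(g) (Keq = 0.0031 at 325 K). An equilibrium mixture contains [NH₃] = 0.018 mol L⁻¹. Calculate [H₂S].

(NH₄HS is a pure solid — omitted from Keq.)
At equilibrium, Keq = [NH₃]·[H₂S] = 0.0031.
(0.018)·([H₂S]) = 0.0031
[H₂S] = 0.172 = 0.17 mol L⁻¹

[H₂S] = 0.17 mol L⁻¹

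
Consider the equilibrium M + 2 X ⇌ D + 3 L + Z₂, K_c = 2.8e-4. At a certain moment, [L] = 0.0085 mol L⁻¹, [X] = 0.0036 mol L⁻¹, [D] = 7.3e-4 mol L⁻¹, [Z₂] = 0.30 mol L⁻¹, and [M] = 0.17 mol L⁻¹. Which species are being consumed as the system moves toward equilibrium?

M, X (reactants)

Q_c = [D]·[L]³·[Z₂] / ([M]·[X]²) = (7.3e-4)·(0.0085)³·(0.30) / ((0.17)·(0.0036)²) = 6.1e-5
Q_c = 6.1e-5 < K_c = 2.8e-4: net forward reaction.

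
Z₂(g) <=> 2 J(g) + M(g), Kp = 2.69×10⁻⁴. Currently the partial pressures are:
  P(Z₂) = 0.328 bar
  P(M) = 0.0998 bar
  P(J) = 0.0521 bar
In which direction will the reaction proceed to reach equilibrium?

toward reactants

Qp = P(J)²·P(M) / P(Z₂) = (0.0521)²·(0.0998) / (0.328) = 8.26×10⁻⁴
Qp = 8.26×10⁻⁴ > Kp = 2.69×10⁻⁴, so the reverse reaction proceeds.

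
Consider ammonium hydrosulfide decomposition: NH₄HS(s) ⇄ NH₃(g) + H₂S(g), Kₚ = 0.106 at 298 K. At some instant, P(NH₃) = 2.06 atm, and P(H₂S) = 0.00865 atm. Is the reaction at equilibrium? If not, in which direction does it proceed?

(NH₄HS is a pure solid — omitted from Qₚ.)
Qₚ = P(NH₃)·P(H₂S) = (2.06)·(0.00865) = 0.0178
Qₚ = 0.0178 < Kₚ = 0.106, so the forward reaction proceeds.

toward products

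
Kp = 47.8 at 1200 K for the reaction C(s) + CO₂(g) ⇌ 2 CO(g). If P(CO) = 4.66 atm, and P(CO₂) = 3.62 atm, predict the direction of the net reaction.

(C is a pure solid — omitted from Qp.)
Qp = P(CO)² / P(CO₂) = (4.66)² / (3.62) = 6.00
Qp = 6.00 < Kp = 47.8, so the forward reaction proceeds.

in the forward direction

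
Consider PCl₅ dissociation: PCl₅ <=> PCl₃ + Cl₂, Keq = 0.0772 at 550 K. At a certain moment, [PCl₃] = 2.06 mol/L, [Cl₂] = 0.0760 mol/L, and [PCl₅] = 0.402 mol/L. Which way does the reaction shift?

to the left

Q = [PCl₃]·[Cl₂] / [PCl₅] = (2.06)·(0.0760) / (0.402) = 0.389
Q = 0.389 > Keq = 0.0772, so the reverse reaction proceeds.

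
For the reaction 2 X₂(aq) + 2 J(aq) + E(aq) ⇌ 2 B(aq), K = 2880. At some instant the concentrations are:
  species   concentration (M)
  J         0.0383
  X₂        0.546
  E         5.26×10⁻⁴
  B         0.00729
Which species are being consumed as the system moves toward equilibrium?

X₂, J, E (reactants)

Q = [B]² / ([X₂]²·[J]²·[E]) = (0.00729)² / ((0.546)²·(0.0383)²·(5.26×10⁻⁴)) = 231
Q = 231 < K = 2880: net forward reaction.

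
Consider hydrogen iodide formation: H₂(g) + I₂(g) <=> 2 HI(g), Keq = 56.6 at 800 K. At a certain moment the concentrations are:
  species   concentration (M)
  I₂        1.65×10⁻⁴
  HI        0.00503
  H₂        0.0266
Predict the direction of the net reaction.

Q = [HI]² / ([H₂]·[I₂]) = (0.00503)² / ((0.0266)·(1.65×10⁻⁴)) = 5.76
Q = 5.76 < Keq = 56.6, so the forward reaction proceeds.

in the forward direction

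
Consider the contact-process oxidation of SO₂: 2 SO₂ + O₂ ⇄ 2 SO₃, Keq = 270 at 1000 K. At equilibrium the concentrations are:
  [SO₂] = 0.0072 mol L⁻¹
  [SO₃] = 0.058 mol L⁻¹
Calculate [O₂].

[O₂] = 0.24 mol L⁻¹

At equilibrium, Keq = [SO₃]² / ([SO₂]²·[O₂]) = 270.
(0.058)² / ((0.0072)²·([O₂])) = 270
[O₂] = 0.240 = 0.24 mol L⁻¹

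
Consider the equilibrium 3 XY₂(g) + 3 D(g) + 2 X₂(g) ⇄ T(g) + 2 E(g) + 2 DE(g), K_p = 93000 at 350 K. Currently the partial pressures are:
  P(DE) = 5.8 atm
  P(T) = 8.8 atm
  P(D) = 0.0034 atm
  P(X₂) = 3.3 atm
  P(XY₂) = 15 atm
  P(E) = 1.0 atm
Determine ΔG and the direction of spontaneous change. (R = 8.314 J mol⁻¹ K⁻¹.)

Q_p = P(T)·P(E)²·P(DE)² / (P(XY₂)³·P(D)³·P(X₂)²) = (8.8)·(1.0)²·(5.8)² / ((15)³·(0.0034)³·(3.3)²) = 2.05×10⁵
ΔG = RT ln(Q_p/K_p) = (8.314 J mol⁻¹ K⁻¹)(350 K) × ln(2.05×10⁵/93000)
   = (2.910 kJ/mol)(0.7904) = 2.30 kJ/mol
ΔG > 0, so the forward reaction is non-spontaneous (proceeds in reverse).

ΔG = 2.30 kJ/mol; the forward reaction is non-spontaneous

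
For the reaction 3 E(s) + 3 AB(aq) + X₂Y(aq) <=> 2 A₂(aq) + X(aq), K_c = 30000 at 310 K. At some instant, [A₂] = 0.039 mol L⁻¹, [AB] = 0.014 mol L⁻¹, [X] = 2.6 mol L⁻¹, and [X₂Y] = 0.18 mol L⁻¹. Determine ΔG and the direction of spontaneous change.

ΔG = -3.40 kJ/mol; the forward reaction is spontaneous

(E is a pure solid — omitted from Q_c.)
Q_c = [A₂]²·[X] / ([AB]³·[X₂Y]) = (0.039)²·(2.6) / ((0.014)³·(0.18)) = 8010
ΔG = RT ln(Q_c/K_c) = (8.314 J mol⁻¹ K⁻¹)(310 K) × ln(8010/30000)
   = (2.577 kJ/mol)(-1.321) = -3.40 kJ/mol
ΔG < 0, so the forward reaction is spontaneous (proceeds forward).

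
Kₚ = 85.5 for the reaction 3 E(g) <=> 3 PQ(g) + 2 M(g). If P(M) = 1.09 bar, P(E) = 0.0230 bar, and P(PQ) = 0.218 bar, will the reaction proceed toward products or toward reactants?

reverse (toward reactants)

Qₚ = P(PQ)³·P(M)² / P(E)³ = (0.218)³·(1.09)² / (0.0230)³ = 1010
Qₚ = 1010 > Kₚ = 85.5, so the reverse reaction proceeds.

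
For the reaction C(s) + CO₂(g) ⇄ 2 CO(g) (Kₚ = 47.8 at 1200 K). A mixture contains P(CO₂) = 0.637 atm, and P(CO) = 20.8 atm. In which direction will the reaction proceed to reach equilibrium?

(C is a pure solid — omitted from Qₚ.)
Qₚ = P(CO)² / P(CO₂) = (20.8)² / (0.637) = 679
Qₚ = 679 > Kₚ = 47.8, so the reverse reaction proceeds.

reverse (toward reactants)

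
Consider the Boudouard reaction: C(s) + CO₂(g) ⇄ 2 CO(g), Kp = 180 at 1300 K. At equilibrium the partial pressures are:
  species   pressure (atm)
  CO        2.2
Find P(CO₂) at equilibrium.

(C is a pure solid — omitted from Kp.)
At equilibrium, Kp = P(CO)² / P(CO₂) = 180.
(2.2)² / (P(CO₂)) = 180
P(CO₂) = 0.0269 = 0.027 atm

P(CO₂) = 0.027 atm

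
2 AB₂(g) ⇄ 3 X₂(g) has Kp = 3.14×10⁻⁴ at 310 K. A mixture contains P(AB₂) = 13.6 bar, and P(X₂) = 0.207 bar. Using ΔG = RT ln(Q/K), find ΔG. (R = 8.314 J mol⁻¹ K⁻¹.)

Qp = P(X₂)³ / P(AB₂)² = (0.207)³ / (13.6)² = 4.80×10⁻⁵
ΔG = RT ln(Qp/Kp) = (8.314 J mol⁻¹ K⁻¹)(310 K) × ln(4.80×10⁻⁵/3.14×10⁻⁴)
   = (2.577 kJ/mol)(-1.878) = -4.84 kJ/mol
ΔG < 0, so the forward reaction is spontaneous (proceeds forward).

ΔG = -4.84 kJ/mol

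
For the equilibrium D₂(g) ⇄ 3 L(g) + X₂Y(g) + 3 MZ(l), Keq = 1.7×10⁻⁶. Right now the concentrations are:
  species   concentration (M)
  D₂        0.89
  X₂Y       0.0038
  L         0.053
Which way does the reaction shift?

forward (toward products)

(MZ is a pure liquid — omitted from Q.)
Q = [L]³·[X₂Y] / [D₂] = (0.053)³·(0.0038) / (0.89) = 6.4×10⁻⁷
Q = 6.4×10⁻⁷ < Keq = 1.7×10⁻⁶, so the forward reaction proceeds.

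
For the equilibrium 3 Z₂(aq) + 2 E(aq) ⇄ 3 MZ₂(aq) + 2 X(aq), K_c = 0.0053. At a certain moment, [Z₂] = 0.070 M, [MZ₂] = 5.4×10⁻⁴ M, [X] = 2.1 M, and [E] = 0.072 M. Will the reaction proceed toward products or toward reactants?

to the right

Q_c = [MZ₂]³·[X]² / ([Z₂]³·[E]²) = (5.4×10⁻⁴)³·(2.1)² / ((0.070)³·(0.072)²) = 3.9×10⁻⁴
Q_c = 3.9×10⁻⁴ < K_c = 0.0053, so the forward reaction proceeds.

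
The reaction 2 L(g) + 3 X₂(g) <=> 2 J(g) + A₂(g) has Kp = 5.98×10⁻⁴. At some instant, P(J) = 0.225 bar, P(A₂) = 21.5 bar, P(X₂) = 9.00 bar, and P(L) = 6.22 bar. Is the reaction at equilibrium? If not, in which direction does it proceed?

Qp = P(J)²·P(A₂) / (P(L)²·P(X₂)³) = (0.225)²·(21.5) / ((6.22)²·(9.00)³) = 3.86×10⁻⁵
Qp = 3.86×10⁻⁵ < Kp = 5.98×10⁻⁴, so the forward reaction proceeds.

toward products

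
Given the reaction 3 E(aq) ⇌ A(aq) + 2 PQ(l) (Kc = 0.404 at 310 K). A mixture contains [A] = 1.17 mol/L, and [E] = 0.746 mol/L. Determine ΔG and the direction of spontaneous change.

ΔG = 5.01 kJ/mol; the forward reaction is non-spontaneous

(PQ is a pure liquid — omitted from Qc.)
Qc = [A] / [E]³ = (1.17) / (0.746)³ = 2.82
ΔG = RT ln(Qc/Kc) = (8.314 J mol⁻¹ K⁻¹)(310 K) × ln(2.82/0.404)
   = (2.577 kJ/mol)(1.943) = 5.01 kJ/mol
ΔG > 0, so the forward reaction is non-spontaneous (proceeds in reverse).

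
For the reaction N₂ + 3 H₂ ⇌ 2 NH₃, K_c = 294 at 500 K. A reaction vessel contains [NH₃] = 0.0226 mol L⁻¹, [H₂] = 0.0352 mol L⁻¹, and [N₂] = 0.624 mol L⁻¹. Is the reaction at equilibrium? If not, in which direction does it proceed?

Q_c = [NH₃]² / ([N₂]·[H₂]³) = (0.0226)² / ((0.624)·(0.0352)³) = 18.8
Q_c = 18.8 < K_c = 294, so the forward reaction proceeds.

forward (toward products)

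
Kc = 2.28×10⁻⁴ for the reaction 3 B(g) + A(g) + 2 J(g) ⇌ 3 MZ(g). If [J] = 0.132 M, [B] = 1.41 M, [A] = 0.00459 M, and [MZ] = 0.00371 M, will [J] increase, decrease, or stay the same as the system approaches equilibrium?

stay the same

Qc = [MZ]³ / ([B]³·[A]·[J]²) = (0.00371)³ / ((1.41)³·(0.00459)·(0.132)²) = 2.28×10⁻⁴
Qc = 2.28×10⁻⁴ = Kc; the system is at equilibrium.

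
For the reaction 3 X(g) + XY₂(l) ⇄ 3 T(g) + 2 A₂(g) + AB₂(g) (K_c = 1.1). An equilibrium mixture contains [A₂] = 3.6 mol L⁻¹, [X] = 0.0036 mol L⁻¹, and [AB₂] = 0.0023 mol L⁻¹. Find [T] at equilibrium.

(XY₂ is a pure liquid — omitted from K_c.)
At equilibrium, K_c = [T]³·[A₂]²·[AB₂] / [X]³ = 1.1.
([T])³·(3.6)²·(0.0023) / (0.0036)³ = 1.1
[T]³ = 1.72×10⁻⁶ ⇒ [T] = 0.012 mol L⁻¹

[T] = 0.012 mol L⁻¹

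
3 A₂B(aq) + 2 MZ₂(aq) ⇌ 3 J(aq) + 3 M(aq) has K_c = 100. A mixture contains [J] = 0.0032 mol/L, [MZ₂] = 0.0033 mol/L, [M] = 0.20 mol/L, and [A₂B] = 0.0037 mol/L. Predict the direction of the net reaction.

Q_c = [J]³·[M]³ / ([A₂B]³·[MZ₂]²) = (0.0032)³·(0.20)³ / ((0.0037)³·(0.0033)²) = 480
Q_c = 480 > K_c = 100, so the reverse reaction proceeds.

in the reverse direction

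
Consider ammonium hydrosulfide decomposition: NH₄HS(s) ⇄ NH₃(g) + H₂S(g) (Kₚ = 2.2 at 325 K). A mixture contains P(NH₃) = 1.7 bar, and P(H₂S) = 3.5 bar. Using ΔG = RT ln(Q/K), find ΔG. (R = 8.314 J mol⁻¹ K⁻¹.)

ΔG = 2.69 kJ/mol

(NH₄HS is a pure solid — omitted from Qₚ.)
Qₚ = P(NH₃)·P(H₂S) = (1.7)·(3.5) = 5.95
ΔG = RT ln(Qₚ/Kₚ) = (8.314 J mol⁻¹ K⁻¹)(325 K) × ln(5.95/2.2)
   = (2.702 kJ/mol)(0.9949) = 2.69 kJ/mol
ΔG > 0, so the forward reaction is non-spontaneous (proceeds in reverse).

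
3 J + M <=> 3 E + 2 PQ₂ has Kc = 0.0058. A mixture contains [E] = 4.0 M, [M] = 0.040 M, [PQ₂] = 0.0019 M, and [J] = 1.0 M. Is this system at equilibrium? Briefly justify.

Qc = [E]³·[PQ₂]² / ([J]³·[M]) = (4.0)³·(0.0019)² / ((1.0)³·(0.040)) = 0.0058
Qc = 0.0058 = Kc; the system is at equilibrium.

yes, at equilibrium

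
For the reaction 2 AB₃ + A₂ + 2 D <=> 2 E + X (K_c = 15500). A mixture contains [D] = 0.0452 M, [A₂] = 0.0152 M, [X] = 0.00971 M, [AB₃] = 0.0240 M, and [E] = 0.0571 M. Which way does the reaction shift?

forward (toward products)

Q_c = [E]²·[X] / ([AB₃]²·[A₂]·[D]²) = (0.0571)²·(0.00971) / ((0.0240)²·(0.0152)·(0.0452)²) = 1770
Q_c = 1770 < K_c = 15500, so the forward reaction proceeds.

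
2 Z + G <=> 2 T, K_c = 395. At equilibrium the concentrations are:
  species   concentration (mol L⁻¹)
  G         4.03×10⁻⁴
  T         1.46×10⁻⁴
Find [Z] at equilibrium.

At equilibrium, K_c = [T]² / ([Z]²·[G]) = 395.
(1.46×10⁻⁴)² / (([Z])²·(4.03×10⁻⁴)) = 395
[Z]² = 1.34×10⁻⁷ ⇒ [Z] = 3.66×10⁻⁴ mol L⁻¹

[Z] = 3.66×10⁻⁴ mol L⁻¹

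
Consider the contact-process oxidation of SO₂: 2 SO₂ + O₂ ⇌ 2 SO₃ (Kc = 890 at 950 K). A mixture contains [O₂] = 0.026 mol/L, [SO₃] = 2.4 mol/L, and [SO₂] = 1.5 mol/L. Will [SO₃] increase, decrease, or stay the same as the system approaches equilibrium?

Qc = [SO₃]² / ([SO₂]²·[O₂]) = (2.4)² / ((1.5)²·(0.026)) = 98
Qc = 98 < Kc = 890: net forward reaction.
SO₃ is a product, so it increases.

increase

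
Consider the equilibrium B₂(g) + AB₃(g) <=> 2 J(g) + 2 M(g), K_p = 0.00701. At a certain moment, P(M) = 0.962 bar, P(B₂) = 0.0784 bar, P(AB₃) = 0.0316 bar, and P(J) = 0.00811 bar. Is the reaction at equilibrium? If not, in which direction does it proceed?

toward reactants

Q_p = P(J)²·P(M)² / (P(B₂)·P(AB₃)) = (0.00811)²·(0.962)² / ((0.0784)·(0.0316)) = 0.0246
Q_p = 0.0246 > K_p = 0.00701, so the reverse reaction proceeds.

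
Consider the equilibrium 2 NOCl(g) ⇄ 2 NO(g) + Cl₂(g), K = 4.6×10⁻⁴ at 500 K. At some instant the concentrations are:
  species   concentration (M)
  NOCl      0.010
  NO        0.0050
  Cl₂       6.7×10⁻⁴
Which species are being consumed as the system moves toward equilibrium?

Q = [NO]²·[Cl₂] / [NOCl]² = (0.0050)²·(6.7×10⁻⁴) / (0.010)² = 1.7×10⁻⁴
Q = 1.7×10⁻⁴ < K = 4.6×10⁻⁴: net forward reaction.

NOCl (reactants)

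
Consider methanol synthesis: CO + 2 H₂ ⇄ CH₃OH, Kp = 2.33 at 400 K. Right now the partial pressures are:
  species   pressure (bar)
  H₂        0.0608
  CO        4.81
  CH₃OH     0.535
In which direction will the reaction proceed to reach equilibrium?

Qp = P(CH₃OH) / (P(CO)·P(H₂)²) = (0.535) / ((4.81)·(0.0608)²) = 30.1
Qp = 30.1 > Kp = 2.33, so the reverse reaction proceeds.

in the reverse direction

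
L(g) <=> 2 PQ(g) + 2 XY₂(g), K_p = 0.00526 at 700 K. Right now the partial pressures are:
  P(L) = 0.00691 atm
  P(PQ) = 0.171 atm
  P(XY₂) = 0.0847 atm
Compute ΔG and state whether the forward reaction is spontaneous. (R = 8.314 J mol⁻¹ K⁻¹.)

ΔG = 10.2 kJ/mol; the forward reaction is non-spontaneous

Q_p = P(PQ)²·P(XY₂)² / P(L) = (0.171)²·(0.0847)² / (0.00691) = 0.0304
ΔG = RT ln(Q_p/K_p) = (8.314 J mol⁻¹ K⁻¹)(700 K) × ln(0.0304/0.00526)
   = (5.820 kJ/mol)(1.754) = 10.2 kJ/mol
ΔG > 0, so the forward reaction is non-spontaneous (proceeds in reverse).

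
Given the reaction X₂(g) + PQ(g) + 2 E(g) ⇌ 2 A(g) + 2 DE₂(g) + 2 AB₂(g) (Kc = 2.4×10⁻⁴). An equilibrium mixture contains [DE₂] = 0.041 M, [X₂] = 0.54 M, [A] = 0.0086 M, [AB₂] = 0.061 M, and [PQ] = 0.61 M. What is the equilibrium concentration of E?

At equilibrium, Kc = [A]²·[DE₂]²·[AB₂]² / ([X₂]·[PQ]·[E]²) = 2.4×10⁻⁴.
(0.0086)²·(0.041)²·(0.061)² / ((0.54)·(0.61)·([E])²) = 2.4×10⁻⁴
[E]² = 5.85×10⁻⁶ ⇒ [E] = 0.0024 M

[E] = 0.0024 M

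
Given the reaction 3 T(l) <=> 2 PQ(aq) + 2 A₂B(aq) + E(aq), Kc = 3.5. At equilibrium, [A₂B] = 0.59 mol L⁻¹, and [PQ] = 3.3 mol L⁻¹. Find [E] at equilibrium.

(T is a pure liquid — omitted from Kc.)
At equilibrium, Kc = [PQ]²·[A₂B]²·[E] = 3.5.
(3.3)²·(0.59)²·([E]) = 3.5
[E] = 0.923 = 0.92 mol L⁻¹

[E] = 0.92 mol L⁻¹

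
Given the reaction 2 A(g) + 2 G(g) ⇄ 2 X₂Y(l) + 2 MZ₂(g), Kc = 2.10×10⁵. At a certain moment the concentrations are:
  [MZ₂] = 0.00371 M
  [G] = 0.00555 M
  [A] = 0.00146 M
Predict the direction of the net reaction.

(X₂Y is a pure liquid — omitted from Qc.)
Qc = [MZ₂]² / ([A]²·[G]²) = (0.00371)² / ((0.00146)²·(0.00555)²) = 2.10×10⁵
Qc = 2.10×10⁵ = Kc, so the system is already at equilibrium.

no net change (already at equilibrium)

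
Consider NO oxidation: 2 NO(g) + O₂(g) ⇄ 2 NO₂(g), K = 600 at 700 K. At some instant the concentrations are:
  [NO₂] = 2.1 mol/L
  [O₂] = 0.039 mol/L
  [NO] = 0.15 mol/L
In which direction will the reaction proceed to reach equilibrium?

Q = [NO₂]² / ([NO]²·[O₂]) = (2.1)² / ((0.15)²·(0.039)) = 5000
Q = 5000 > K = 600, so the reverse reaction proceeds.

reverse (toward reactants)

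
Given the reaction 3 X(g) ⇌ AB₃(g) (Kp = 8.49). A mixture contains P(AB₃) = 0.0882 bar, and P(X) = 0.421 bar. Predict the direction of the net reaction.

Qp = P(AB₃) / P(X)³ = (0.0882) / (0.421)³ = 1.18
Qp = 1.18 < Kp = 8.49, so the forward reaction proceeds.

toward products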